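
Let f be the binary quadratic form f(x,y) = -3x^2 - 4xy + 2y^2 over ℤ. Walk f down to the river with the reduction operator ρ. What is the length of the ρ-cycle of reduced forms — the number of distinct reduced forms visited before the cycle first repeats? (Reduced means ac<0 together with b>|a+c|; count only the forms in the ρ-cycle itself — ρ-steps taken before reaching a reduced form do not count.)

D = 40, ⌊√D⌋ = 6
descent: ρ → (2,4,-3)  [lands on river]
river: ρ → (-3,2,3)
river: ρ → (3,4,-2)
river: ρ → (-2,4,3)
river: ρ → (3,2,-3)
river: ρ → (-3,4,2)
ρ-cycle length = 6 (tail of 1 descent step not counted)

6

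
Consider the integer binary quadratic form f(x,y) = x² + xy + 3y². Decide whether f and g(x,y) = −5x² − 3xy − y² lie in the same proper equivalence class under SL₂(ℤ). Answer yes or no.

D₁ = -11, D₂ = -11
f: reduced (well bottom): (1,1,3) with a≤c, −a<b≤a
g is negative-definite; reduce −g:
−g: flip: (5,3,1)→(1,-3,5)
−g: translate: b→1 (≡-3 mod 2), so (1,-3,5)→(1,1,3)
−g: reduced (well bottom): (1,1,3) with a≤c, −a<b≤a
flip sign back: reduced form of g is (-1,-1,-3)
reduced forms (1, 1, 3) vs (-1, -1, -3) ⇒ inequivalent

no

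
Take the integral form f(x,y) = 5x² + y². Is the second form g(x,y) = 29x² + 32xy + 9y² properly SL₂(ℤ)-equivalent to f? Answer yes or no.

D₁ = -20, D₂ = -20
f: flip: (5,0,1)→(1,0,5)
f: reduced (well bottom): (1,0,5) with a≤c, −a<b≤a
g: translate: b→-26 (≡32 mod 58), so (29,32,9)→(29,-26,6)
g: flip: (29,-26,6)→(6,26,29)
g: translate: b→2 (≡26 mod 12), so (6,26,29)→(6,2,1)
g: flip: (6,2,1)→(1,-2,6)
g: translate: b→0 (≡-2 mod 2), so (1,-2,6)→(1,0,5)
g: reduced (well bottom): (1,0,5) with a≤c, −a<b≤a
reduced forms (1, 0, 5) vs (1, 0, 5) ⇒ equivalent

yes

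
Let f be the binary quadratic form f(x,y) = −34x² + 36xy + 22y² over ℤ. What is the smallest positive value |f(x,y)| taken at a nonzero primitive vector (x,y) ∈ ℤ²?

river: ρ → (22,52,-18)
river: ρ → (-18,56,16)
river: ρ → (16,40,-42)
river: ρ → (-42,44,14)
river: ρ → (14,40,-48)
river: ρ → (-48,56,6)
river: ρ → (6,64,-8)
river: ρ → (-8,64,6)
river: ρ → (6,56,-48)
river: ρ → (-48,40,14)
river: ρ → (14,44,-42)
river: ρ → (-42,40,16)
river: ρ → (16,56,-18)
river: ρ → (-18,52,22)
river: ρ → (22,36,-34)
river: ρ → (-34,32,24)
river: ρ → (24,64,-2)
river: ρ → (-2,64,24)
river: ρ → (24,32,-34)
river: ρ → (-34,36,22)
closes: descent 0, river 20
min |a| on river = 2

2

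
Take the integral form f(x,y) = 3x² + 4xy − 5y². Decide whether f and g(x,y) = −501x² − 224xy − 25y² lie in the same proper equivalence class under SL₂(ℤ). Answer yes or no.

D₁ = 76, D₂ = 76
river cycle of f (length 6): (-5, 6, 2), (2, 6, -5), (-5, 4, 3), (3, 8, -1), (-1, 8, 3), (3, 4, -5)
river cycle of g (length 6): (-5, 6, 2), (2, 6, -5), (-5, 4, 3), (3, 8, -1), (-1, 8, 3), (3, 4, -5)
cycles coincide ⇒ equivalent

yes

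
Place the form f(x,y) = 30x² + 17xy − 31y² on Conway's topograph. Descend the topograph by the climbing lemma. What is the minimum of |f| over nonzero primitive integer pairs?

river: ρ → (-31,45,16)
river: ρ → (16,51,-22)
river: ρ → (-22,37,30)
river: ρ → (30,23,-29)
river: ρ → (-29,35,24)
river: ρ → (24,61,-3)
river: ρ → (-3,59,44)
river: ρ → (44,29,-18)
river: ρ → (-18,43,30)
river: ρ → (30,17,-31)
closes: descent 0, river 10
min |a| on river = 3

3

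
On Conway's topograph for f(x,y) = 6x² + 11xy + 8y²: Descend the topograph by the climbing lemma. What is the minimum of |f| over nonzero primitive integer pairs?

translate: b→-1 (≡11 mod 12), so (6,11,8)→(6,-1,3)
flip: (6,-1,3)→(3,1,6)
reduced (well bottom): (3,1,6) with a≤c, −a<b≤a
well minimum = a = 3

3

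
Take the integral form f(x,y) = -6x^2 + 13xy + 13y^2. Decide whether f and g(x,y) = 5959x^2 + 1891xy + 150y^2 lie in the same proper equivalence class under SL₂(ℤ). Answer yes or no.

D₁ = 481, D₂ = 481
river cycle of f (length 26): (13, 13, -6), (-6, 11, 15), (15, 19, -2), (-2, 21, 5), (5, 19, -6), (-6, 17, 8), (8, 15, -8), (-8, 17, 6), (6, 19, -5), (-5, 21, 2), … (16 more)
river cycle of g (length 26): (13, 13, -6), (-6, 11, 15), (15, 19, -2), (-2, 21, 5), (5, 19, -6), (-6, 17, 8), (8, 15, -8), (-8, 17, 6), (6, 19, -5), (-5, 21, 2), … (16 more)
cycles coincide ⇒ equivalent

yes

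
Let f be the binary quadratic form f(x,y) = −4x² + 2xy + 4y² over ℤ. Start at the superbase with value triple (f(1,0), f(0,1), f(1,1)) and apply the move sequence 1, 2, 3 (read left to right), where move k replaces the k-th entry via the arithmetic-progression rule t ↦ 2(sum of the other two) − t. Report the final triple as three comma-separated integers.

start (-4,4,2) = (f(1,0),f(0,1),f(1,1))
replace slot 1: 2·(4+2) − (-4) = 16 → (16,4,2)
replace slot 2: 2·(16+2) − 4 = 32 → (16,32,2)
replace slot 3: 2·(16+32) − 2 = 94 → (16,32,94)

16,32,94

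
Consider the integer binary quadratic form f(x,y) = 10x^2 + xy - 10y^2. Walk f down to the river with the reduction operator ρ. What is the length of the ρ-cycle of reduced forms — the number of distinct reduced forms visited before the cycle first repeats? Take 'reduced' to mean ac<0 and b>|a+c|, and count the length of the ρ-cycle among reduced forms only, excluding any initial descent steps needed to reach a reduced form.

D = 401, ⌊√D⌋ = 20
river: ρ → (-10,19,1)
river: ρ → (1,19,-10)
river: ρ → (-10,1,10)
river: ρ → (10,19,-1)
river: ρ → (-1,19,10)
river: ρ → (10,1,-10)
ρ-cycle length = 6 (tail of 0 descent steps not counted)

6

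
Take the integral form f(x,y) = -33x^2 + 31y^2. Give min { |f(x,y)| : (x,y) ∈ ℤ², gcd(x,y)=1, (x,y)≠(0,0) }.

descent: ρ → (31,62,-2)  [lands on river]
river: ρ → (-2,62,31)
closes: descent 1, river 2
min |a| on river = 2

2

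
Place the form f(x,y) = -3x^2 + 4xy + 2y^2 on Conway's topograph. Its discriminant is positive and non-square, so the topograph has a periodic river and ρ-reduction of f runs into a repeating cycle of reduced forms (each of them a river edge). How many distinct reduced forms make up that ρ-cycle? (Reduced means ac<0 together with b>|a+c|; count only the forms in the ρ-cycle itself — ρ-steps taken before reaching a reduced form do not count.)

D = 40, ⌊√D⌋ = 6
river: ρ → (2,4,-3)
river: ρ → (-3,2,3)
river: ρ → (3,4,-2)
river: ρ → (-2,4,3)
river: ρ → (3,2,-3)
river: ρ → (-3,4,2)
ρ-cycle length = 6 (tail of 0 descent steps not counted)

6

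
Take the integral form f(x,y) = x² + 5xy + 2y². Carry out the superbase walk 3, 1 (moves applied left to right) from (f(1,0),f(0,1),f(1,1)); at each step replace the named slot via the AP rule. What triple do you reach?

start (1,2,8) = (f(1,0),f(0,1),f(1,1))
replace slot 3: 2·(1+2) − 8 = -2 → (1,2,-2)
replace slot 1: 2·(2+(-2)) − 1 = -1 → (-1,2,-2)

-1,2,-2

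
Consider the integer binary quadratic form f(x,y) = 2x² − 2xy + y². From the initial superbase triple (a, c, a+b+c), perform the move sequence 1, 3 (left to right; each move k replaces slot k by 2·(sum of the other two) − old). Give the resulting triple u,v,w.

start (2,1,1) = (f(1,0),f(0,1),f(1,1))
replace slot 1: 2·(1+1) − 2 = 2 → (2,1,1)
replace slot 3: 2·(2+1) − 1 = 5 → (2,1,5)

2,1,5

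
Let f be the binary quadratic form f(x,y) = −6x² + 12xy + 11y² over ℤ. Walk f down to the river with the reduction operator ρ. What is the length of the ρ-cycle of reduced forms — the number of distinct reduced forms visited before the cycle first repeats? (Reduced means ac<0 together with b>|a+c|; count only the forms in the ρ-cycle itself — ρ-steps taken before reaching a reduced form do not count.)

D = 408, ⌊√D⌋ = 20
river: ρ → (11,10,-7)
river: ρ → (-7,18,3)
river: ρ → (3,18,-7)
river: ρ → (-7,10,11)
river: ρ → (11,12,-6)
river: ρ → (-6,12,11)
ρ-cycle length = 6 (tail of 0 descent steps not counted)

6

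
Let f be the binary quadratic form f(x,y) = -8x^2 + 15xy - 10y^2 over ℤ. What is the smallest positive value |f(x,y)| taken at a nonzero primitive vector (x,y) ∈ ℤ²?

translate: b→1 (≡-15 mod 16), so (8,-15,10)→(8,1,3)
flip: (8,1,3)→(3,-1,8)
reduced (well bottom): (3,-1,8) with a≤c, −a<b≤a
well minimum |f| = |-3| = 3 (negative-definite)

3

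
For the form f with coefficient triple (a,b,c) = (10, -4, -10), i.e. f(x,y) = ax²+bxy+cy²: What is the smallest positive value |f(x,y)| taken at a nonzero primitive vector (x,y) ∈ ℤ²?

descent: ρ → (-10,4,10)  [lands on river]
river: ρ → (10,16,-4)
river: ρ → (-4,16,10)
river: ρ → (10,4,-10)
river: ρ → (-10,16,4)
river: ρ → (4,16,-10)
closes: descent 1, river 6
min |a| on river = 4

4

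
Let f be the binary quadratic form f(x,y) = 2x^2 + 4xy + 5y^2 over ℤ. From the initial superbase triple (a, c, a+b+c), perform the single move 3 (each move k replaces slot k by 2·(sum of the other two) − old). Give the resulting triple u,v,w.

start (2,5,11) = (f(1,0),f(0,1),f(1,1))
replace slot 3: 2·(2+5) − 11 = 3 → (2,5,3)

2,5,3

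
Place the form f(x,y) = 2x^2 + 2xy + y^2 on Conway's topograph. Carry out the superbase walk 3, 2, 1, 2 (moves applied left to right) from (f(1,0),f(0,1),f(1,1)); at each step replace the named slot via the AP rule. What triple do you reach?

start (2,1,5) = (f(1,0),f(0,1),f(1,1))
replace slot 3: 2·(2+1) − 5 = 1 → (2,1,1)
replace slot 2: 2·(2+1) − 1 = 5 → (2,5,1)
replace slot 1: 2·(5+1) − 2 = 10 → (10,5,1)
replace slot 2: 2·(10+1) − 5 = 17 → (10,17,1)

10,17,1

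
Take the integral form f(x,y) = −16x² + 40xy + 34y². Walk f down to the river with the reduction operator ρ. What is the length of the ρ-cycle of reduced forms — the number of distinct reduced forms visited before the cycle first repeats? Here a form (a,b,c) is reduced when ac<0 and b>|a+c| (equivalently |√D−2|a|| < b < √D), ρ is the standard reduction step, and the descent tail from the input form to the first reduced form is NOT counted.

D = 3776, ⌊√D⌋ = 61
river: ρ → (34,28,-22)
river: ρ → (-22,60,2)
river: ρ → (2,60,-22)
river: ρ → (-22,28,34)
river: ρ → (34,40,-16)
river: ρ → (-16,56,10)
river: ρ → (10,44,-46)
river: ρ → (-46,48,8)
river: ρ → (8,48,-46)
river: ρ → (-46,44,10)
river: ρ → (10,56,-16)
river: ρ → (-16,40,34)
ρ-cycle length = 12 (tail of 0 descent steps not counted)

12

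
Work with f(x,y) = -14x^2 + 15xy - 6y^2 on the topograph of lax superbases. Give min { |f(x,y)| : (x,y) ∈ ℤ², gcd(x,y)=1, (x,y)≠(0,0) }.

translate: b→13 (≡-15 mod 28), so (14,-15,6)→(14,13,5)
flip: (14,13,5)→(5,-13,14)
translate: b→-3 (≡-13 mod 10), so (5,-13,14)→(5,-3,6)
reduced (well bottom): (5,-3,6) with a≤c, −a<b≤a
well minimum |f| = |-5| = 5 (negative-definite)

5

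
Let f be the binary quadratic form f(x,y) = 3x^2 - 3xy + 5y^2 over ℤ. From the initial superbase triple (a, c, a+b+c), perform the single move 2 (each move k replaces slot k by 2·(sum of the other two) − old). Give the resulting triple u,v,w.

start (3,5,5) = (f(1,0),f(0,1),f(1,1))
replace slot 2: 2·(3+5) − 5 = 11 → (3,11,5)

3,11,5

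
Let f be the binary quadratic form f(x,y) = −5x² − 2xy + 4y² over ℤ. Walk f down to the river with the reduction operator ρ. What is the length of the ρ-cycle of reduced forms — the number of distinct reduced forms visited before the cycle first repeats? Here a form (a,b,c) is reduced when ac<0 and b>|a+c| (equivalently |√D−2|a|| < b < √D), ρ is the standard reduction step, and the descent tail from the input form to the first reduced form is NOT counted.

D = 84, ⌊√D⌋ = 9
descent: ρ → (4,2,-5)  [lands on river]
river: ρ → (-5,8,1)
river: ρ → (1,8,-5)
river: ρ → (-5,2,4)
river: ρ → (4,6,-3)
river: ρ → (-3,6,4)
ρ-cycle length = 6 (tail of 1 descent step not counted)

6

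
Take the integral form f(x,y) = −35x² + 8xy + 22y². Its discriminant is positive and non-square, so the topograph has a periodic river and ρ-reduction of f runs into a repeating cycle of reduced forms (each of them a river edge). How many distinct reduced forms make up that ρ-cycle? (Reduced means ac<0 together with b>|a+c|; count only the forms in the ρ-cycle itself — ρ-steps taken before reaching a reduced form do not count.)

D = 3144, ⌊√D⌋ = 56
descent: ρ → (22,36,-21)  [lands on river]
river: ρ → (-21,48,10)
river: ρ → (10,52,-11)
river: ρ → (-11,36,42)
river: ρ → (42,48,-5)
river: ρ → (-5,52,22)
ρ-cycle length = 6 (tail of 1 descent step not counted)

6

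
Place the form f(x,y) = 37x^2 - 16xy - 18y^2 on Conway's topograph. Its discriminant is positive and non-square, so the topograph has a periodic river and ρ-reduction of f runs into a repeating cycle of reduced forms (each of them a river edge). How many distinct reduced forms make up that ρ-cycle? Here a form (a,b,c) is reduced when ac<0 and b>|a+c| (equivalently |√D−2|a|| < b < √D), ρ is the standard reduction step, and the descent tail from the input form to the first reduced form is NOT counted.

D = 2920, ⌊√D⌋ = 54
descent: ρ → (-18,52,3)  [lands on river]
river: ρ → (3,50,-35)
river: ρ → (-35,20,18)
river: ρ → (18,52,-3)
river: ρ → (-3,50,35)
river: ρ → (35,20,-18)
ρ-cycle length = 6 (tail of 1 descent step not counted)

6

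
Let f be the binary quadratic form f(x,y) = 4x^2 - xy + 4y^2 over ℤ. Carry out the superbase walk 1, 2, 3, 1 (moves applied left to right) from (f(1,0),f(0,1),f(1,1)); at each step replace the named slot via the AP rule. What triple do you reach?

start (4,4,7) = (f(1,0),f(0,1),f(1,1))
replace slot 1: 2·(4+7) − 4 = 18 → (18,4,7)
replace slot 2: 2·(18+7) − 4 = 46 → (18,46,7)
replace slot 3: 2·(18+46) − 7 = 121 → (18,46,121)
replace slot 1: 2·(46+121) − 18 = 316 → (316,46,121)

316,46,121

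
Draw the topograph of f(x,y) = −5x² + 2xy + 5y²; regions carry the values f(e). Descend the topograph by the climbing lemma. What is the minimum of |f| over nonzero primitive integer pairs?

river: ρ → (5,8,-2)
river: ρ → (-2,8,5)
river: ρ → (5,2,-5)
river: ρ → (-5,8,2)
river: ρ → (2,8,-5)
river: ρ → (-5,2,5)
closes: descent 0, river 6
min |a| on river = 2

2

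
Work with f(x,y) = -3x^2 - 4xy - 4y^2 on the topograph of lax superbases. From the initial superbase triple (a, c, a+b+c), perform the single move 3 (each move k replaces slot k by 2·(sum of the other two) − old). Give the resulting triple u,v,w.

start (-3,-4,-11) = (f(1,0),f(0,1),f(1,1))
replace slot 3: 2·((-3)+(-4)) − (-11) = -3 → (-3,-4,-3)

-3,-4,-3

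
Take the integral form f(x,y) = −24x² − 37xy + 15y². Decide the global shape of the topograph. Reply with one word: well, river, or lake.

D = b²−4ac = (-37)² − 4·(-24)·15 = 2809
D = 53² is a perfect square ⇒ form factors over ℤ ⇒ lakes

lake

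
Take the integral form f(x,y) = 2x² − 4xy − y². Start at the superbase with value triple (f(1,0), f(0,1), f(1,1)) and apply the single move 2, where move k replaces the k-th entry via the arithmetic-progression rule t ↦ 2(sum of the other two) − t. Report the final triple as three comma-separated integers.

start (2,-1,-3) = (f(1,0),f(0,1),f(1,1))
replace slot 2: 2·(2+(-3)) − (-1) = -1 → (2,-1,-3)

2,-1,-3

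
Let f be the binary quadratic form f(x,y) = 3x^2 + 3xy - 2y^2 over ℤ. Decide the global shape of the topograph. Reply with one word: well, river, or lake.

D = b²−4ac = 3² − 4·3·(-2) = 33
D > 0 non-square ⇒ indefinite ⇒ periodic river

river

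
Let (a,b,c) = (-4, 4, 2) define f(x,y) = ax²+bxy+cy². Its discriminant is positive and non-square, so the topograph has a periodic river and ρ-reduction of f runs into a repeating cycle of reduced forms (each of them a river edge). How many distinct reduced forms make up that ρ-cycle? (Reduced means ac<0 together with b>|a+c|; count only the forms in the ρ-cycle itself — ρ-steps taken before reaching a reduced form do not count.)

D = 48, ⌊√D⌋ = 6
river: ρ → (2,4,-4)
river: ρ → (-4,4,2)
ρ-cycle length = 2 (tail of 0 descent steps not counted)

2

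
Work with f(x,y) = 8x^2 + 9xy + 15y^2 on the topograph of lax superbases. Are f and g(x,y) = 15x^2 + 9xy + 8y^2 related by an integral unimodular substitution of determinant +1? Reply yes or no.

D₁ = -399, D₂ = -399
f: translate: b→-7 (≡9 mod 16), so (8,9,15)→(8,-7,14)
f: reduced (well bottom): (8,-7,14) with a≤c, −a<b≤a
g: flip: (15,9,8)→(8,-9,15)
g: translate: b→7 (≡-9 mod 16), so (8,-9,15)→(8,7,14)
g: reduced (well bottom): (8,7,14) with a≤c, −a<b≤a
reduced forms (8, -7, 14) vs (8, 7, 14) ⇒ inequivalent

no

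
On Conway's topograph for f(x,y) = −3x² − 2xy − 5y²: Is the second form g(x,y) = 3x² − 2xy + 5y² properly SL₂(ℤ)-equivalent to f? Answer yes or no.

D₁ = -56, D₂ = -56
f is negative-definite; reduce −f:
−f: reduced (well bottom): (3,2,5) with a≤c, −a<b≤a
flip sign back: reduced form of f is (-3,-2,-5)
g: reduced (well bottom): (3,-2,5) with a≤c, −a<b≤a
reduced forms (-3, -2, -5) vs (3, -2, 5) ⇒ inequivalent

no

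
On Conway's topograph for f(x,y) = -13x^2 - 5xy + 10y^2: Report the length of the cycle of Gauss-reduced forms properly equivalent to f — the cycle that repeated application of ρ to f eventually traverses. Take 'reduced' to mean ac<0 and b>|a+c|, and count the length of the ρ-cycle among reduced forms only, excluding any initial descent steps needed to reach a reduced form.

D = 545, ⌊√D⌋ = 23
descent: ρ → (10,5,-13)  [lands on river]
river: ρ → (-13,21,2)
river: ρ → (2,23,-2)
river: ρ → (-2,21,13)
river: ρ → (13,5,-10)
river: ρ → (-10,15,8)
river: ρ → (8,17,-8)
river: ρ → (-8,15,10)
ρ-cycle length = 8 (tail of 1 descent step not counted)

8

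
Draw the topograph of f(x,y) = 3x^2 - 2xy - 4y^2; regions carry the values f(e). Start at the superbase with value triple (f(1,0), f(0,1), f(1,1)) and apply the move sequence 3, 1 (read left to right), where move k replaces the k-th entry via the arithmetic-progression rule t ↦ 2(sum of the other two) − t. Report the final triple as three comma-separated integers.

start (3,-4,-3) = (f(1,0),f(0,1),f(1,1))
replace slot 3: 2·(3+(-4)) − (-3) = 1 → (3,-4,1)
replace slot 1: 2·((-4)+1) − 3 = -9 → (-9,-4,1)

-9,-4,1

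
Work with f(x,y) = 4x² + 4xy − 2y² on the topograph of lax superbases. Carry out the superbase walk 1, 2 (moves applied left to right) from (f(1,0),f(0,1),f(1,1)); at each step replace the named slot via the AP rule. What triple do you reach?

start (4,-2,6) = (f(1,0),f(0,1),f(1,1))
replace slot 1: 2·((-2)+6) − 4 = 4 → (4,-2,6)
replace slot 2: 2·(4+6) − (-2) = 22 → (4,22,6)

4,22,6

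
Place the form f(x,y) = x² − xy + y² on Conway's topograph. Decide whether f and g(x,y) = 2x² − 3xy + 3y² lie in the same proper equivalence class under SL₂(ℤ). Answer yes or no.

D₁ = -3, D₂ = -15
discriminants differ ⇒ not SL₂(ℤ)-equivalent

no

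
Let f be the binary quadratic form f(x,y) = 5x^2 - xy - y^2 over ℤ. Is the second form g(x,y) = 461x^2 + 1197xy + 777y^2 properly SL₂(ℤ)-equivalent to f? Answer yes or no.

D₁ = 21, D₂ = 21
river cycle of f (length 2): (-1, 3, 3), (3, 3, -1)
river cycle of g (length 2): (-1, 3, 3), (3, 3, -1)
cycles coincide ⇒ equivalent

yes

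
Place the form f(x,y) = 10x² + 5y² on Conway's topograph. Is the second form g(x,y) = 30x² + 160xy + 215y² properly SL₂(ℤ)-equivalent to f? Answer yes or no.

D₁ = -200, D₂ = -200
f: flip: (10,0,5)→(5,0,10)
f: reduced (well bottom): (5,0,10) with a≤c, −a<b≤a
g: translate: b→-20 (≡160 mod 60), so (30,160,215)→(30,-20,5)
g: flip: (30,-20,5)→(5,20,30)
g: translate: b→0 (≡20 mod 10), so (5,20,30)→(5,0,10)
g: reduced (well bottom): (5,0,10) with a≤c, −a<b≤a
reduced forms (5, 0, 10) vs (5, 0, 10) ⇒ equivalent

yes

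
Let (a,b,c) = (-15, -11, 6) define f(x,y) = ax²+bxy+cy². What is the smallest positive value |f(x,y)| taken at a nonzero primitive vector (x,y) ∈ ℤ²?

descent: ρ → (6,11,-15)  [lands on river]
river: ρ → (-15,19,2)
river: ρ → (2,21,-5)
river: ρ → (-5,19,6)
river: ρ → (6,17,-8)
river: ρ → (-8,15,8)
river: ρ → (8,17,-6)
river: ρ → (-6,19,5)
river: ρ → (5,21,-2)
river: ρ → (-2,19,15)
river: ρ → (15,11,-6)
river: ρ → (-6,13,13)
river: ρ → (13,13,-6)
river: ρ → (-6,11,15)
river: ρ → (15,19,-2)
river: ρ → (-2,21,5)
river: ρ → (5,19,-6)
river: ρ → (-6,17,8)
river: ρ → (8,15,-8)
river: ρ → (-8,17,6)
river: ρ → (6,19,-5)
river: ρ → (-5,21,2)
river: ρ → (2,19,-15)
river: ρ → (-15,11,6)
river: ρ → (6,13,-13)
river: ρ → (-13,13,6)
closes: descent 1, river 26
min |a| on river = 2

2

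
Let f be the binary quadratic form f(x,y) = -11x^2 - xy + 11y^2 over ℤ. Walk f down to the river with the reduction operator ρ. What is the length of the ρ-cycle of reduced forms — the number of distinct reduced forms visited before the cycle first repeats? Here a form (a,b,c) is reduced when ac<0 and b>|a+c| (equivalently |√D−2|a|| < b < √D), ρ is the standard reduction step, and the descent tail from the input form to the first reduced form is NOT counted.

D = 485, ⌊√D⌋ = 22
descent: ρ → (11,1,-11)  [lands on river]
river: ρ → (-11,21,1)
river: ρ → (1,21,-11)
river: ρ → (-11,1,11)
river: ρ → (11,21,-1)
river: ρ → (-1,21,11)
ρ-cycle length = 6 (tail of 1 descent step not counted)

6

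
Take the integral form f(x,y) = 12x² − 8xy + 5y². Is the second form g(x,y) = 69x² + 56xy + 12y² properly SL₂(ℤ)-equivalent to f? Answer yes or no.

D₁ = -176, D₂ = -176
f: flip: (12,-8,5)→(5,8,12)
f: translate: b→-2 (≡8 mod 10), so (5,8,12)→(5,-2,9)
f: reduced (well bottom): (5,-2,9) with a≤c, −a<b≤a
g: flip: (69,56,12)→(12,-56,69)
g: translate: b→-8 (≡-56 mod 24), so (12,-56,69)→(12,-8,5)
g: flip: (12,-8,5)→(5,8,12)
g: translate: b→-2 (≡8 mod 10), so (5,8,12)→(5,-2,9)
g: reduced (well bottom): (5,-2,9) with a≤c, −a<b≤a
reduced forms (5, -2, 9) vs (5, -2, 9) ⇒ equivalent

yes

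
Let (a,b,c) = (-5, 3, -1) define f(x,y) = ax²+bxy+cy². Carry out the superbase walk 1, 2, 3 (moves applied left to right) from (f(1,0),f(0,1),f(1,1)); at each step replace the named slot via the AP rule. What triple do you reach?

start (-5,-1,-3) = (f(1,0),f(0,1),f(1,1))
replace slot 1: 2·((-1)+(-3)) − (-5) = -3 → (-3,-1,-3)
replace slot 2: 2·((-3)+(-3)) − (-1) = -11 → (-3,-11,-3)
replace slot 3: 2·((-3)+(-11)) − (-3) = -25 → (-3,-11,-25)

-3,-11,-25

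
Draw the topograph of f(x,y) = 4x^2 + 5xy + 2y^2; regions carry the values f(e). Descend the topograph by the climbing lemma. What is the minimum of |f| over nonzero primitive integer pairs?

translate: b→-3 (≡5 mod 8), so (4,5,2)→(4,-3,1)
flip: (4,-3,1)→(1,3,4)
translate: b→1 (≡3 mod 2), so (1,3,4)→(1,1,2)
reduced (well bottom): (1,1,2) with a≤c, −a<b≤a
well minimum = a = 1

1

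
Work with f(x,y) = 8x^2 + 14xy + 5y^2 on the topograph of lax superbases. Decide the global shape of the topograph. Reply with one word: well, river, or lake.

D = b²−4ac = 14² − 4·8·5 = 36
D = 6² is a perfect square ⇒ form factors over ℤ ⇒ lakes

lake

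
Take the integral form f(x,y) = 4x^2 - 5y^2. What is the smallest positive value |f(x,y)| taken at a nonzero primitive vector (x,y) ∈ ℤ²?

descent: ρ → (-5,0,4)
descent: ρ → (4,8,-1)  [lands on river]
river: ρ → (-1,8,4)
closes: descent 2, river 2
min |a| on river = 1

1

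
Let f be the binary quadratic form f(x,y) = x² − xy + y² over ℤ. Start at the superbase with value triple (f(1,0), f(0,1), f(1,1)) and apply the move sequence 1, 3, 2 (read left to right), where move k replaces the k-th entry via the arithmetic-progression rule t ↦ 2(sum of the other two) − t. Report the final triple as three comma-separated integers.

start (1,1,1) = (f(1,0),f(0,1),f(1,1))
replace slot 1: 2·(1+1) − 1 = 3 → (3,1,1)
replace slot 3: 2·(3+1) − 1 = 7 → (3,1,7)
replace slot 2: 2·(3+7) − 1 = 19 → (3,19,7)

3,19,7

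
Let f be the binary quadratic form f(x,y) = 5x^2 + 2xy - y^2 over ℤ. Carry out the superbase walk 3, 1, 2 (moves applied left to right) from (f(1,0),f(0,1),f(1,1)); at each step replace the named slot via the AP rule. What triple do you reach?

start (5,-1,6) = (f(1,0),f(0,1),f(1,1))
replace slot 3: 2·(5+(-1)) − 6 = 2 → (5,-1,2)
replace slot 1: 2·((-1)+2) − 5 = -3 → (-3,-1,2)
replace slot 2: 2·((-3)+2) − (-1) = -1 → (-3,-1,2)

-3,-1,2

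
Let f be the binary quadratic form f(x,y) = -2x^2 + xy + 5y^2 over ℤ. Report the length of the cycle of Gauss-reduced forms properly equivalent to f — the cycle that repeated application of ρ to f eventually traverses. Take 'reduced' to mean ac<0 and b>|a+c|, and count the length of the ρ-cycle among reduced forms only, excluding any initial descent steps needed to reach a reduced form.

D = 41, ⌊√D⌋ = 6
descent: ρ → (5,-1,-2)
descent: ρ → (-2,5,2)  [lands on river]
river: ρ → (2,3,-4)
river: ρ → (-4,5,1)
river: ρ → (1,5,-4)
river: ρ → (-4,3,2)
river: ρ → (2,5,-2)
river: ρ → (-2,3,4)
river: ρ → (4,5,-1)
river: ρ → (-1,5,4)
river: ρ → (4,3,-2)
ρ-cycle length = 10 (tail of 2 descent steps not counted)

10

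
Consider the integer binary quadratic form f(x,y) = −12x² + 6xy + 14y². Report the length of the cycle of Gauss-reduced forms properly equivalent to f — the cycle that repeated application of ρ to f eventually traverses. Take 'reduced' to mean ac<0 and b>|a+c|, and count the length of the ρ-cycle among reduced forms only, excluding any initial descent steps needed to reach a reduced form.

D = 708, ⌊√D⌋ = 26
river: ρ → (14,22,-4)
river: ρ → (-4,26,2)
river: ρ → (2,26,-4)
river: ρ → (-4,22,14)
river: ρ → (14,6,-12)
river: ρ → (-12,18,8)
river: ρ → (8,14,-16)
river: ρ → (-16,18,6)
river: ρ → (6,18,-16)
river: ρ → (-16,14,8)
river: ρ → (8,18,-12)
river: ρ → (-12,6,14)
ρ-cycle length = 12 (tail of 0 descent steps not counted)

12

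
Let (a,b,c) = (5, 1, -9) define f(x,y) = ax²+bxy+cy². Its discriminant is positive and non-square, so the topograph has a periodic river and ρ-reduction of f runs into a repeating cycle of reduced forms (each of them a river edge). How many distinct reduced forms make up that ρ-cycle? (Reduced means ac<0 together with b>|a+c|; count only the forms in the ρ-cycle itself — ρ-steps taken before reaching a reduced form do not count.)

D = 181, ⌊√D⌋ = 13
descent: ρ → (-9,-1,5)
descent: ρ → (5,11,-3)  [lands on river]
river: ρ → (-3,13,1)
river: ρ → (1,13,-3)
river: ρ → (-3,11,5)
river: ρ → (5,9,-5)
river: ρ → (-5,11,3)
river: ρ → (3,13,-1)
river: ρ → (-1,13,3)
river: ρ → (3,11,-5)
river: ρ → (-5,9,5)
ρ-cycle length = 10 (tail of 2 descent steps not counted)

10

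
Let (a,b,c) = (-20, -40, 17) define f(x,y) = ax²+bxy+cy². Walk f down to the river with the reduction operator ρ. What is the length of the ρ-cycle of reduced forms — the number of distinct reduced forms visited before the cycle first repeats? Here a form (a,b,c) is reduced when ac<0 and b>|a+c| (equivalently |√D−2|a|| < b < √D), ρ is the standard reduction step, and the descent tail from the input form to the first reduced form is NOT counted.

D = 2960, ⌊√D⌋ = 54
descent: ρ → (17,40,-20)  [lands on river]
river: ρ → (-20,40,17)
river: ρ → (17,28,-32)
river: ρ → (-32,36,13)
river: ρ → (13,42,-23)
river: ρ → (-23,50,5)
river: ρ → (5,50,-23)
river: ρ → (-23,42,13)
river: ρ → (13,36,-32)
river: ρ → (-32,28,17)
ρ-cycle length = 10 (tail of 1 descent step not counted)

10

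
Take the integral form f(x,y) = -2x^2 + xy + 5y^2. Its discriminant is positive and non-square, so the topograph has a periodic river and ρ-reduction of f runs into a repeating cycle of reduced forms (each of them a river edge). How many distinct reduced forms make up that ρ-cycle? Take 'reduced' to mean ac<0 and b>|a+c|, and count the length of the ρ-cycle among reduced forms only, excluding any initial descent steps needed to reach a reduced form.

D = 41, ⌊√D⌋ = 6
descent: ρ → (5,-1,-2)
descent: ρ → (-2,5,2)  [lands on river]
river: ρ → (2,3,-4)
river: ρ → (-4,5,1)
river: ρ → (1,5,-4)
river: ρ → (-4,3,2)
river: ρ → (2,5,-2)
river: ρ → (-2,3,4)
river: ρ → (4,5,-1)
river: ρ → (-1,5,4)
river: ρ → (4,3,-2)
ρ-cycle length = 10 (tail of 2 descent steps not counted)

10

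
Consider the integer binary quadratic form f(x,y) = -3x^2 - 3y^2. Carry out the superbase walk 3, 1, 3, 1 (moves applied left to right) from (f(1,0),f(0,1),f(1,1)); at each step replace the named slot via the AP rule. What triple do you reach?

start (-3,-3,-6) = (f(1,0),f(0,1),f(1,1))
replace slot 3: 2·((-3)+(-3)) − (-6) = -6 → (-3,-3,-6)
replace slot 1: 2·((-3)+(-6)) − (-3) = -15 → (-15,-3,-6)
replace slot 3: 2·((-15)+(-3)) − (-6) = -30 → (-15,-3,-30)
replace slot 1: 2·((-3)+(-30)) − (-15) = -51 → (-51,-3,-30)

-51,-3,-30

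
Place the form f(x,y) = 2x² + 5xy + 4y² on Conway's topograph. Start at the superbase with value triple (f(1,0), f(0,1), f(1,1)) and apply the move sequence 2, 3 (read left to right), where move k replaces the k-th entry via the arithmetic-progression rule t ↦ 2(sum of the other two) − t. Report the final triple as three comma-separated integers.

start (2,4,11) = (f(1,0),f(0,1),f(1,1))
replace slot 2: 2·(2+11) − 4 = 22 → (2,22,11)
replace slot 3: 2·(2+22) − 11 = 37 → (2,22,37)

2,22,37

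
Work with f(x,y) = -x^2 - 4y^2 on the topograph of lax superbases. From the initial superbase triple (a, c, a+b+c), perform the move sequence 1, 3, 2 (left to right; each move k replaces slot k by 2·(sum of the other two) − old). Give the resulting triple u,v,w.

start (-1,-4,-5) = (f(1,0),f(0,1),f(1,1))
replace slot 1: 2·((-4)+(-5)) − (-1) = -17 → (-17,-4,-5)
replace slot 3: 2·((-17)+(-4)) − (-5) = -37 → (-17,-4,-37)
replace slot 2: 2·((-17)+(-37)) − (-4) = -104 → (-17,-104,-37)

-17,-104,-37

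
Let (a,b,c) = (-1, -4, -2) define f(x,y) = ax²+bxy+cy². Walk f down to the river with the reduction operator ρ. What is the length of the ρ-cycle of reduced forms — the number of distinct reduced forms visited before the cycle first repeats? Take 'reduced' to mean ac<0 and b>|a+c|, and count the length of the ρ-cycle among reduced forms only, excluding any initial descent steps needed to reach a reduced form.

D = 8, ⌊√D⌋ = 2
descent: ρ → (-2,0,1)
descent: ρ → (1,2,-1)  [lands on river]
river: ρ → (-1,2,1)
ρ-cycle length = 2 (tail of 2 descent steps not counted)

2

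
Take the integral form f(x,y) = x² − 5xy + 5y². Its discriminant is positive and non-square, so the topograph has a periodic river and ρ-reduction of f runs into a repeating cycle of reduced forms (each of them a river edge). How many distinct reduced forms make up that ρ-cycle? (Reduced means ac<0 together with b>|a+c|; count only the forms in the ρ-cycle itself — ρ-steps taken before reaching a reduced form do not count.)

D = 5, ⌊√D⌋ = 2
descent: ρ → (5,5,1)
descent: ρ → (1,1,-1)  [lands on river]
river: ρ → (-1,1,1)
ρ-cycle length = 2 (tail of 2 descent steps not counted)

2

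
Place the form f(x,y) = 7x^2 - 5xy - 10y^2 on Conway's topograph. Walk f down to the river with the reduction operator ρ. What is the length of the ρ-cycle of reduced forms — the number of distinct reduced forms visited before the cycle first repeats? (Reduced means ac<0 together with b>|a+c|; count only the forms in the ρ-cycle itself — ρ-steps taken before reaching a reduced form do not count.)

D = 305, ⌊√D⌋ = 17
descent: ρ → (-10,5,7)  [lands on river]
river: ρ → (7,9,-8)
river: ρ → (-8,7,8)
river: ρ → (8,9,-7)
river: ρ → (-7,5,10)
river: ρ → (10,15,-2)
river: ρ → (-2,17,2)
river: ρ → (2,15,-10)
ρ-cycle length = 8 (tail of 1 descent step not counted)

8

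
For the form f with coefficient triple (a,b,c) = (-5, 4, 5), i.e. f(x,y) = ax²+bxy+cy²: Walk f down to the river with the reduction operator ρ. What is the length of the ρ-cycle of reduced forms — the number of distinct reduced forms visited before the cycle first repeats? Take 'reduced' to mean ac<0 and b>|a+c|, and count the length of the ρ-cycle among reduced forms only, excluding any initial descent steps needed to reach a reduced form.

D = 116, ⌊√D⌋ = 10
river: ρ → (5,6,-4)
river: ρ → (-4,10,1)
river: ρ → (1,10,-4)
river: ρ → (-4,6,5)
river: ρ → (5,4,-5)
river: ρ → (-5,6,4)
river: ρ → (4,10,-1)
river: ρ → (-1,10,4)
river: ρ → (4,6,-5)
river: ρ → (-5,4,5)
ρ-cycle length = 10 (tail of 0 descent steps not counted)

10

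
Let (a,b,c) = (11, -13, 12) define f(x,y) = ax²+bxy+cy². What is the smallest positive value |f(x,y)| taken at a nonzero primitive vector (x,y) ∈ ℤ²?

translate: b→9 (≡-13 mod 22), so (11,-13,12)→(11,9,10)
flip: (11,9,10)→(10,-9,11)
reduced (well bottom): (10,-9,11) with a≤c, −a<b≤a
well minimum = a = 10

10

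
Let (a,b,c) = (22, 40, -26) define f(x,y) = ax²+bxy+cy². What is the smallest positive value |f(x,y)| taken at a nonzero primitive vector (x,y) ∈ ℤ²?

river: ρ → (-26,12,36)
river: ρ → (36,60,-2)
river: ρ → (-2,60,36)
river: ρ → (36,12,-26)
river: ρ → (-26,40,22)
river: ρ → (22,48,-18)
river: ρ → (-18,60,4)
river: ρ → (4,60,-18)
river: ρ → (-18,48,22)
river: ρ → (22,40,-26)
closes: descent 0, river 10
min |a| on river = 2

2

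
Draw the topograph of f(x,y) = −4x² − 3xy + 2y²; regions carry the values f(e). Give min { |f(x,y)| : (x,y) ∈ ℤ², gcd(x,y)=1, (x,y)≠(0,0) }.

descent: ρ → (2,3,-4)  [lands on river]
river: ρ → (-4,5,1)
river: ρ → (1,5,-4)
river: ρ → (-4,3,2)
river: ρ → (2,5,-2)
river: ρ → (-2,3,4)
river: ρ → (4,5,-1)
river: ρ → (-1,5,4)
river: ρ → (4,3,-2)
river: ρ → (-2,5,2)
closes: descent 1, river 10
min |a| on river = 1

1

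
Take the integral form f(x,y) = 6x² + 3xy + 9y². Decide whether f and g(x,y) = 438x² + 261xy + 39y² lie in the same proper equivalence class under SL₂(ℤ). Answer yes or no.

D₁ = -207, D₂ = -207
f: reduced (well bottom): (6,3,9) with a≤c, −a<b≤a
g: flip: (438,261,39)→(39,-261,438)
g: translate: b→-27 (≡-261 mod 78), so (39,-261,438)→(39,-27,6)
g: flip: (39,-27,6)→(6,27,39)
g: translate: b→3 (≡27 mod 12), so (6,27,39)→(6,3,9)
g: reduced (well bottom): (6,3,9) with a≤c, −a<b≤a
reduced forms (6, 3, 9) vs (6, 3, 9) ⇒ equivalent

yes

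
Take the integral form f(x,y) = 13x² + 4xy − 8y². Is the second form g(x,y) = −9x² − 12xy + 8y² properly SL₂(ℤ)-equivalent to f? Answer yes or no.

D₁ = 432, D₂ = 432
river cycle of f (length 8): (-8, 12, 9), (9, 6, -11), (-11, 16, 4), (4, 16, -11), (-11, 6, 9), (9, 12, -8), (-8, 20, 1), (1, 20, -8)
river cycle of g (length 8): (8, 12, -9), (-9, 6, 11), (11, 16, -4), (-4, 16, 11), (11, 6, -9), (-9, 12, 8), (8, 20, -1), (-1, 20, 8)
cycles differ ⇒ inequivalent

no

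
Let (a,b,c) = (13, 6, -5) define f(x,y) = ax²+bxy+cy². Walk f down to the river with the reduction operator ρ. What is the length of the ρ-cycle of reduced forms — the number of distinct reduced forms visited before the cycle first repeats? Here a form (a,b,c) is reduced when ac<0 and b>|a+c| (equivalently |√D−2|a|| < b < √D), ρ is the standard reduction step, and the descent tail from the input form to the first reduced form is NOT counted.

D = 296, ⌊√D⌋ = 17
descent: ρ → (-5,14,5)  [lands on river]
river: ρ → (5,16,-2)
river: ρ → (-2,16,5)
river: ρ → (5,14,-5)
river: ρ → (-5,16,2)
river: ρ → (2,16,-5)
ρ-cycle length = 6 (tail of 1 descent step not counted)

6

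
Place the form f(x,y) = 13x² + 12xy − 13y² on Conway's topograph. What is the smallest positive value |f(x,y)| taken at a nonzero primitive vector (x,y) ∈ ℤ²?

river: ρ → (-13,14,12)
river: ρ → (12,10,-15)
river: ρ → (-15,20,7)
river: ρ → (7,22,-12)
river: ρ → (-12,26,3)
river: ρ → (3,28,-3)
river: ρ → (-3,26,12)
river: ρ → (12,22,-7)
river: ρ → (-7,20,15)
river: ρ → (15,10,-12)
river: ρ → (-12,14,13)
river: ρ → (13,12,-13)
closes: descent 0, river 12
min |a| on river = 3

3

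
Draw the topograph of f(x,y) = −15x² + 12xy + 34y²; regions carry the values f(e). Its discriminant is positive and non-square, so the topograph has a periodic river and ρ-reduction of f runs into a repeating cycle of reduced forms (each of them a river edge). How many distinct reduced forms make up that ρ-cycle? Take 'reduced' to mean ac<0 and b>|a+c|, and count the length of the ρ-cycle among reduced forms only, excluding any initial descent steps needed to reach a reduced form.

D = 2184, ⌊√D⌋ = 46
descent: ρ → (34,-12,-15)
descent: ρ → (-15,42,7)  [lands on river]
river: ρ → (7,42,-15)
river: ρ → (-15,18,31)
river: ρ → (31,44,-2)
river: ρ → (-2,44,31)
river: ρ → (31,18,-15)
ρ-cycle length = 6 (tail of 2 descent steps not counted)

6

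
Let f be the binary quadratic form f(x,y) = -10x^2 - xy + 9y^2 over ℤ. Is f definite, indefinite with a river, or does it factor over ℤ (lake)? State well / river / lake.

D = b²−4ac = (-1)² − 4·(-10)·9 = 361
D = 19² is a perfect square ⇒ form factors over ℤ ⇒ lakes

lake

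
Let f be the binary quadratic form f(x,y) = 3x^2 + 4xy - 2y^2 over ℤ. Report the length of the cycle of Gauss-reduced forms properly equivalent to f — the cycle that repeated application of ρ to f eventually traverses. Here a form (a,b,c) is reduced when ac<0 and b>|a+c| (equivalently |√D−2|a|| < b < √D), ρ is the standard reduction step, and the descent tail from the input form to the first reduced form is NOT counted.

D = 40, ⌊√D⌋ = 6
river: ρ → (-2,4,3)
river: ρ → (3,2,-3)
river: ρ → (-3,4,2)
river: ρ → (2,4,-3)
river: ρ → (-3,2,3)
river: ρ → (3,4,-2)
ρ-cycle length = 6 (tail of 0 descent steps not counted)

6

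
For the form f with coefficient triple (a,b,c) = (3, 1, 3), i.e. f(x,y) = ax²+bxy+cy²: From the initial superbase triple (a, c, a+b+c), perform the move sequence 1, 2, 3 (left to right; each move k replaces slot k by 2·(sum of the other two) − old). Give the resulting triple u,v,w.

start (3,3,7) = (f(1,0),f(0,1),f(1,1))
replace slot 1: 2·(3+7) − 3 = 17 → (17,3,7)
replace slot 2: 2·(17+7) − 3 = 45 → (17,45,7)
replace slot 3: 2·(17+45) − 7 = 117 → (17,45,117)

17,45,117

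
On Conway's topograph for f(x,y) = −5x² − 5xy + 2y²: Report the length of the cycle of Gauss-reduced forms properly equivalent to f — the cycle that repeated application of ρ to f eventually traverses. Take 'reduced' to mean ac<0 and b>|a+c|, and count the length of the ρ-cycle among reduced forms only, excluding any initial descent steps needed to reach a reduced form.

D = 65, ⌊√D⌋ = 8
descent: ρ → (2,5,-5)  [lands on river]
river: ρ → (-5,5,2)
river: ρ → (2,7,-2)
river: ρ → (-2,5,5)
river: ρ → (5,5,-2)
river: ρ → (-2,7,2)
ρ-cycle length = 6 (tail of 1 descent step not counted)

6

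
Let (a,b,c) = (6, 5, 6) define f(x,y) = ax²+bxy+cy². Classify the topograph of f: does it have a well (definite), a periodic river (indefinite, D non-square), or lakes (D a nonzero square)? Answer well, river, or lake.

D = b²−4ac = 5² − 4·6·6 = -119
D < 0 ⇒ definite ⇒ every region one sign ⇒ single well

well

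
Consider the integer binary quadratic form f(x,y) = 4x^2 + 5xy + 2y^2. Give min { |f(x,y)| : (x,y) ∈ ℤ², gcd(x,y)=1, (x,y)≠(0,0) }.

translate: b→-3 (≡5 mod 8), so (4,5,2)→(4,-3,1)
flip: (4,-3,1)→(1,3,4)
translate: b→1 (≡3 mod 2), so (1,3,4)→(1,1,2)
reduced (well bottom): (1,1,2) with a≤c, −a<b≤a
well minimum = a = 1

1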